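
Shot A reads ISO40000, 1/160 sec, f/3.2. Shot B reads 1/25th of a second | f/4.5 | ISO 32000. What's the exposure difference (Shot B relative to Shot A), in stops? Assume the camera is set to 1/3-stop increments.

Aperture: f/3.2 → f/3.5 → f/4 → f/4.5 — 1 stop smaller aperture (darker).
Shutter speed: 1/160 → 1/125 → 1/100 → 1/80 → 1/60 → 1/50 → 1/40 → 1/30 → 1/25 — 2 2/3 stops longer (brighter).
ISO: 40000 → 32000 — 1/3 stop lower (darker).
Net: −1 +2 2/3 −1/3 = +1 1/3 stops.

1 1/3 stops brighter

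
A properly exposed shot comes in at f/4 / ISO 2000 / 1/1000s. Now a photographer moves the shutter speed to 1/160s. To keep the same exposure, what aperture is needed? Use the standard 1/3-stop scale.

Shutter speed: 1/1000 → 1/800 → 1/640 → 1/500 → 1/400 → 1/320 → 1/250 → 1/200 → 1/160 — 2 2/3 stops slower (brighter).
Need 2 2/3 stops darker from the aperture: f/4 → f/4.5 → f/5 → f/5.6 → f/6.3 → f/7.1 → f/8 → f/9 → f/10.

f/10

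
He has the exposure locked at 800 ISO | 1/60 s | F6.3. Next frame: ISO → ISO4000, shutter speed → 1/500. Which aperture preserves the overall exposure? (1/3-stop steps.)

ISO: 800 → 1000 → 1250 → 1600 → 2000 → 2500 → 3200 → 4000 — 2 1/3 stops higher (brighter).
Shutter speed: 1/60 → 1/80 → 1/100 → 1/125 → 1/160 → 1/200 → 1/250 → 1/320 → 1/400 → 1/500 — 3 stops faster (darker).
Net change so far: 2/3 stop darker. Offset with the aperture: f/6.3 → f/5.6 → f/5.

f/5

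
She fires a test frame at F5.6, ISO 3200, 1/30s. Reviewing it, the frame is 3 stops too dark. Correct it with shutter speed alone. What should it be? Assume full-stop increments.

1/4s

Underexposed by 3 stops → need 3 stops brighter.
Shutter speed: 1/30 → 1/15 → 1/8 → 1/4.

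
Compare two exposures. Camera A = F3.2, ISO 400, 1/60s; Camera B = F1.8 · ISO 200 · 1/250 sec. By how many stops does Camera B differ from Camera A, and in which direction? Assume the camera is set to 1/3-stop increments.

Aperture: f/3.2 → f/2.8 → f/2.5 → f/2.2 → f/2 → f/1.8 — 1 2/3 stops opened up (brighter).
Shutter speed: 1/60 → 1/80 → 1/100 → 1/125 → 1/160 → 1/200 → 1/250 — 2 stops faster (darker).
ISO: 400 → 320 → 250 → 200 — 1 stop dropped (darker).
Net: +1 2/3 −2 −1 = −1 1/3 stops.

1 1/3 stops darker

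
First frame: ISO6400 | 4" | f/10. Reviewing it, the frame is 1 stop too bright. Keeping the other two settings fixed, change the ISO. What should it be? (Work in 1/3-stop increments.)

Overexposed by 1 stop → need 1 stop darker.
ISO: 6400 → 5000 → 4000 → 3200.

ISO 3200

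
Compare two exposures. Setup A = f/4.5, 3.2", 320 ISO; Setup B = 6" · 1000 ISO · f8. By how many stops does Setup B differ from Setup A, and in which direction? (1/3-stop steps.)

Aperture: f/4.5 → f/5 → f/5.6 → f/6.3 → f/7.1 → f/8 — 1 2/3 stops narrower (darker).
Shutter speed: 3.2 → 4 → 5 → 6 — 1 stop slower (brighter).
ISO: 320 → 400 → 500 → 640 → 800 → 1000 — 1 2/3 stops raised (brighter).
Net: −1 2/3 +1 +1 2/3 = +1 stop.

1 stop brighter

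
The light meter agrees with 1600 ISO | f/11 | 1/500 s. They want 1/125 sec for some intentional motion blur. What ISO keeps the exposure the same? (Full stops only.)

ISO 400

Shutter speed: 1/500 → 1/250 → 1/125 — 2 stops slower (brighter).
Need 2 stops darker from the ISO: 1600 → 800 → 400.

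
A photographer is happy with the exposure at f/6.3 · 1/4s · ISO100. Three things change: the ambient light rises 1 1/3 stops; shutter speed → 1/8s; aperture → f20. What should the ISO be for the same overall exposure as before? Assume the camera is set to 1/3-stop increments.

Scene light: 1 1/3 stops brighter.
Shutter speed: 1/4 → 1/5 → 1/6 → 1/8 — 1 stop shorter (darker).
Aperture: f/6.3 → f/7.1 → f/8 → f/9 → f/10 → f/11 → f/13 → f/14 → f/16 → f/18 → f/20 — 3 1/3 stops narrower (darker).
Net so far: 3 stops darker. ISO: 100 → 125 → 160 → 200 → 250 → 320 → 400 → 500 → 640 → 800.

ISO 800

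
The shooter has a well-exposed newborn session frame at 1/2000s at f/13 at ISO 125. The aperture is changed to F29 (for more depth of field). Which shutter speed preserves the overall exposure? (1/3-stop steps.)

Aperture: f/13 → f/14 → f/16 → f/18 → f/20 → f/22 → f/25 → f/29 — 2 1/3 stops smaller aperture (darker).
Need 2 1/3 stops brighter from the shutter speed: 1/2000 → 1/1600 → 1/1250 → 1/1000 → 1/800 → 1/640 → 1/500 → 1/400.

1/400s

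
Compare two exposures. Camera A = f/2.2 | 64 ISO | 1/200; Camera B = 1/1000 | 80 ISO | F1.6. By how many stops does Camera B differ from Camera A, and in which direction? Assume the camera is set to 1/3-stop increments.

Aperture: f/2.2 → f/2 → f/1.8 → f/1.6 — 1 stop opened up (brighter).
Shutter speed: 1/200 → 1/250 → 1/320 → 1/400 → 1/500 → 1/640 → 1/800 → 1/1000 — 2 1/3 stops shorter (darker).
ISO: 64 → 80 — 1/3 stop higher (brighter).
Net: +1 −2 1/3 +1/3 = −1 stop.

1 stop darker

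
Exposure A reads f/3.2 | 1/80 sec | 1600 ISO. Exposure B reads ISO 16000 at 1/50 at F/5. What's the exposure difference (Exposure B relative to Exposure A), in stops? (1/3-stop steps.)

2 2/3 stops brighter

Aperture: f/3.2 → f/3.5 → f/4 → f/4.5 → f/5 — 1 1/3 stops stopped down (darker).
Shutter speed: 1/80 → 1/60 → 1/50 — 2/3 stop longer (brighter).
ISO: 1600 → 2000 → 2500 → 3200 → 4000 → 5000 → 6400 → 8000 → 10000 → 12800 → 16000 — 3 1/3 stops higher (brighter).
Net: −1 1/3 +2/3 +3 1/3 = +2 2/3 stops.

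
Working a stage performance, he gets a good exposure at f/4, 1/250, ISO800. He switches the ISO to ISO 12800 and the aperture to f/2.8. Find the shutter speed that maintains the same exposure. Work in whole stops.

ISO: 800 → 1600 → 3200 → 6400 → 12800 — 4 stops raised (brighter).
Aperture: f/4 → f/2.8 — 1 stop larger aperture (brighter).
Net change so far: 5 stops brighter. Offset with the shutter speed: 1/250 → 1/500 → 1/1000 → 1/2000 → 1/4000 → 1/8000.

1/8000s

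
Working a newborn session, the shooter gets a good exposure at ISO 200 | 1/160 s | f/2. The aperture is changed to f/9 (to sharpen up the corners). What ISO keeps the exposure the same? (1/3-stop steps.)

Aperture: f/2 → f/2.2 → f/2.5 → f/2.8 → f/3.2 → f/3.5 → f/4 → f/4.5 → f/5 → f/5.6 → f/6.3 → f/7.1 → f/8 → f/9 — 4 1/3 stops narrower (darker).
Need 4 1/3 stops brighter from the ISO: 200 → 250 → 320 → 400 → 500 → 640 → 800 → 1000 → 1250 → 1600 → 2000 → 2500 → 3200 → 4000.

ISO 4000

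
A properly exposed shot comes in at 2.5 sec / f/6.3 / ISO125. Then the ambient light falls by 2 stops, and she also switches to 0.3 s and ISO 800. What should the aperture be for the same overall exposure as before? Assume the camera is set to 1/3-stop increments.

f/2.8

Scene light: 2 stops darker.
Shutter speed: 2.5 → 2 → 1.6 → 1.3 → 1 → 0.8 → 0.6 → 0.5 → 0.4 → 0.3 — 3 stops shorter (darker).
ISO: 125 → 160 → 200 → 250 → 320 → 400 → 500 → 640 → 800 — 2 2/3 stops raised (brighter).
Net so far: 2 1/3 stops darker. Aperture: f/6.3 → f/5.6 → f/5 → f/4.5 → f/4 → f/3.5 → f/3.2 → f/2.8.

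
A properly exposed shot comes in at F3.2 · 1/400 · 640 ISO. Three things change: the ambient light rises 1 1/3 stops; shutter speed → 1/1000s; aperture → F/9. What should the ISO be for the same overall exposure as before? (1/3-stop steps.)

ISO 5000

Scene light: 1 1/3 stops brighter.
Shutter speed: 1/400 → 1/500 → 1/640 → 1/800 → 1/1000 — 1 1/3 stops faster (darker).
Aperture: f/3.2 → f/3.5 → f/4 → f/4.5 → f/5 → f/5.6 → f/6.3 → f/7.1 → f/8 → f/9 — 3 stops narrower (darker).
Net so far: 3 stops darker. ISO: 640 → 800 → 1000 → 1250 → 1600 → 2000 → 2500 → 3200 → 4000 → 5000.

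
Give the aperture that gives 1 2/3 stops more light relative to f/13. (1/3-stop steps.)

Aperture: f/13 → f/11 → f/10 → f/9 → f/8 → f/7.1 — 1 2/3 stops larger aperture (brighter).

f/7.1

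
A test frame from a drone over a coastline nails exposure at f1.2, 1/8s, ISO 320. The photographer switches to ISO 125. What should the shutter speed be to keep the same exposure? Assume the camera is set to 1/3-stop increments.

ISO: 320 → 250 → 200 → 160 → 125 — 1 1/3 stops dropped (darker).
Need 1 1/3 stops brighter from the shutter speed: 1/8 → 1/6 → 1/5 → 1/4 → 0.3.

0.3 s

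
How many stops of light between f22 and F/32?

1 stop

f/22 → f/32 — count the steps: 1 stop.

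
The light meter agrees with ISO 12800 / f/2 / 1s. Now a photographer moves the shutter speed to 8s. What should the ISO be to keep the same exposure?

Shutter speed: 1 → 2 → 4 → 8 — 3 stops longer (brighter).
Need 3 stops darker from the ISO: 12800 → 6400 → 3200 → 1600.

ISO 1600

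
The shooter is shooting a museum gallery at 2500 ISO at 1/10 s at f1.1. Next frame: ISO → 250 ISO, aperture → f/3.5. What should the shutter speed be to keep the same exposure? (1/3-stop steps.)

ISO: 2500 → 2000 → 1600 → 1250 → 1000 → 800 → 640 → 500 → 400 → 320 → 250 — 3 1/3 stops lower (darker).
Aperture: f/1.1 → f/1.2 → f/1.4 → f/1.6 → f/1.8 → f/2 → f/2.2 → f/2.5 → f/2.8 → f/3.2 → f/3.5 — 3 1/3 stops stopped down (darker).
Net change so far: 6 2/3 stops darker. Offset with the shutter speed: 1/10 → 1/8 → 1/6 → 1/5 → 1/4 → 0.3 → 0.4 → 0.5 → 0.6 → 0.8 → 1 → 1.3 → 1.6 → 2 → 2.5 → 3.2 → 4 → 5 → 6 → 8 → 10.

10 s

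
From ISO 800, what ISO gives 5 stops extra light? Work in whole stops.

ISO: 800 → 1600 → 3200 → 6400 → 12800 → 25600 — 5 stops higher (brighter).

ISO 25600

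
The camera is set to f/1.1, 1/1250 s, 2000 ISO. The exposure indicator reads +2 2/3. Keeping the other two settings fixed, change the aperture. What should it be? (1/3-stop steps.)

Overexposed by 2 2/3 stops → need 2 2/3 stops darker.
Aperture: f/1.1 → f/1.2 → f/1.4 → f/1.6 → f/1.8 → f/2 → f/2.2 → f/2.5 → f/2.8.

f/2.8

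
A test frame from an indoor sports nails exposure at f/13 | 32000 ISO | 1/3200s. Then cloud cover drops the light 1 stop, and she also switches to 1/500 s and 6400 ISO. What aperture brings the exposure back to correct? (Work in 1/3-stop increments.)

Scene light: 1 stop darker.
Shutter speed: 1/3200 → 1/2500 → 1/2000 → 1/1600 → 1/1250 → 1/1000 → 1/800 → 1/640 → 1/500 — 2 2/3 stops slower (brighter).
ISO: 32000 → 25600 → 20000 → 16000 → 12800 → 10000 → 8000 → 6400 — 2 1/3 stops lower (darker).
Net so far: 2/3 stop darker. Aperture: f/13 → f/11 → f/10.

f/10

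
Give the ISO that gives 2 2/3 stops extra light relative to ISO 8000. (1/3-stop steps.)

ISO 51200

ISO: 8000 → 10000 → 12800 → 16000 → 20000 → 25600 → 32000 → 40000 → 51200 — 2 2/3 stops higher (brighter).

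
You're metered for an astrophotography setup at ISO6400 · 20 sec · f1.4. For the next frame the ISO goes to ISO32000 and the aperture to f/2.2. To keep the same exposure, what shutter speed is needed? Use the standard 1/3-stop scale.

10 s

ISO: 6400 → 8000 → 10000 → 12800 → 16000 → 20000 → 25600 → 32000 — 2 1/3 stops higher (brighter).
Aperture: f/1.4 → f/1.6 → f/1.8 → f/2 → f/2.2 — 1 1/3 stops stopped down (darker).
Net change so far: 1 stop brighter. Offset with the shutter speed: 20 → 15 → 13 → 10.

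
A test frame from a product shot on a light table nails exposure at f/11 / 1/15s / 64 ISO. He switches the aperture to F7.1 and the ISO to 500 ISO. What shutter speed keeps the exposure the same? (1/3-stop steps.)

1/320s

Aperture: f/11 → f/10 → f/9 → f/8 → f/7.1 — 1 1/3 stops wider (brighter).
ISO: 64 → 80 → 100 → 125 → 160 → 200 → 250 → 320 → 400 → 500 — 3 stops raised (brighter).
Net change so far: 4 1/3 stops brighter. Offset with the shutter speed: 1/15 → 1/20 → 1/25 → 1/30 → 1/40 → 1/50 → 1/60 → 1/80 → 1/100 → 1/125 → 1/160 → 1/200 → 1/250 → 1/320.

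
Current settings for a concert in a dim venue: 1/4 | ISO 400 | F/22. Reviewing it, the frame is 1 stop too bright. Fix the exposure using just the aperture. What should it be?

Overexposed by 1 stop → need 1 stop darker.
Aperture: f/22 → f/32.

f/32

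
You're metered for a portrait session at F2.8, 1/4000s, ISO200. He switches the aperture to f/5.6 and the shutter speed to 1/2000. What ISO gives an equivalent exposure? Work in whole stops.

Aperture: f/2.8 → f/4 → f/5.6 — 2 stops stopped down (darker).
Shutter speed: 1/4000 → 1/2000 — 1 stop slower (brighter).
Net change so far: 1 stop darker. Offset with the ISO: 200 → 400.

ISO 400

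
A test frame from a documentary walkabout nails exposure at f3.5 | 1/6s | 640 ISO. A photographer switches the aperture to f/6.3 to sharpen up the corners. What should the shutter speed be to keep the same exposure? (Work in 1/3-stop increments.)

Aperture: f/3.5 → f/4 → f/4.5 → f/5 → f/5.6 → f/6.3 — 1 2/3 stops smaller aperture (darker).
Need 1 2/3 stops brighter from the shutter speed: 1/6 → 1/5 → 1/4 → 0.3 → 0.4 → 0.5.

0.5 s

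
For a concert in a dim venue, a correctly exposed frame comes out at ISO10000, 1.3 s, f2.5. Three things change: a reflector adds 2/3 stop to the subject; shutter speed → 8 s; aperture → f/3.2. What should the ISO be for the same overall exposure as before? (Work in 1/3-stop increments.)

Scene light: 2/3 stop brighter.
Shutter speed: 1.3 → 1.6 → 2 → 2.5 → 3.2 → 4 → 5 → 6 → 8 — 2 2/3 stops slower (brighter).
Aperture: f/2.5 → f/2.8 → f/3.2 — 2/3 stop narrower (darker).
Net so far: 2 2/3 stops brighter. ISO: 10000 → 8000 → 6400 → 5000 → 4000 → 3200 → 2500 → 2000 → 1600.

ISO 1600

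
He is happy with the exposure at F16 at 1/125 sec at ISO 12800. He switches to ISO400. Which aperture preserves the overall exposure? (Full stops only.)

ISO: 12800 → 6400 → 3200 → 1600 → 800 → 400 — 5 stops dropped (darker).
Need 5 stops brighter from the aperture: f/16 → f/11 → f/8 → f/5.6 → f/4 → f/2.8.

f/2.8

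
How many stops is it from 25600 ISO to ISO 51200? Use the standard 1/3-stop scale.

25600 → 32000 → 40000 → 51200 — count the steps: 3 third-stops = 1 stop.

1 stop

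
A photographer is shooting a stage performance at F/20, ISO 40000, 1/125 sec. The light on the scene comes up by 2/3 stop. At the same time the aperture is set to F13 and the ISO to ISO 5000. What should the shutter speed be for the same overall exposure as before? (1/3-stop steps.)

Scene light: 2/3 stop brighter.
Aperture: f/20 → f/18 → f/16 → f/14 → f/13 — 1 1/3 stops opened up (brighter).
ISO: 40000 → 32000 → 25600 → 20000 → 16000 → 12800 → 10000 → 8000 → 6400 → 5000 — 3 stops lower (darker).
Net so far: 1 stop darker. Shutter speed: 1/125 → 1/100 → 1/80 → 1/60.

1/60s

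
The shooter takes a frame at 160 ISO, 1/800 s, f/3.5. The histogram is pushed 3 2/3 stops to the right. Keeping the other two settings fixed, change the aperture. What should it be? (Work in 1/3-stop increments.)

f/13

Overexposed by 3 2/3 stops → need 3 2/3 stops darker.
Aperture: f/3.5 → f/4 → f/4.5 → f/5 → f/5.6 → f/6.3 → f/7.1 → f/8 → f/9 → f/10 → f/11 → f/13.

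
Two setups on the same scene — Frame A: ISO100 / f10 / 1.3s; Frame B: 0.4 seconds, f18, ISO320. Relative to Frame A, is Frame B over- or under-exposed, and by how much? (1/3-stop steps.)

Aperture: f/10 → f/11 → f/13 → f/14 → f/16 → f/18 — 1 2/3 stops smaller aperture (darker).
Shutter speed: 1.3 → 1 → 0.8 → 0.6 → 0.5 → 0.4 — 1 2/3 stops shorter (darker).
ISO: 100 → 125 → 160 → 200 → 250 → 320 — 1 2/3 stops raised (brighter).
Net: −1 2/3 −1 2/3 +1 2/3 = −1 2/3 stops.

1 2/3 stops darker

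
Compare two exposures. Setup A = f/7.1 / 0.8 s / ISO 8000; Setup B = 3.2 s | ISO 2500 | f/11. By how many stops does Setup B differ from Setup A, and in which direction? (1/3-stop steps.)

1 stop darker

Aperture: f/7.1 → f/8 → f/9 → f/10 → f/11 — 1 1/3 stops smaller aperture (darker).
Shutter speed: 0.8 → 1 → 1.3 → 1.6 → 2 → 2.5 → 3.2 — 2 stops longer (brighter).
ISO: 8000 → 6400 → 5000 → 4000 → 3200 → 2500 — 1 2/3 stops lower (darker).
Net: −1 1/3 +2 −1 2/3 = −1 stop.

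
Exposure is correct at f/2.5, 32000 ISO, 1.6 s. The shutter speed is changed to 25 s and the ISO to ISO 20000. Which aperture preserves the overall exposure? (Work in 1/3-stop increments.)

f/8

Shutter speed: 1.6 → 2 → 2.5 → 3.2 → 4 → 5 → 6 → 8 → 10 → 13 → 15 → 20 → 25 — 4 stops longer (brighter).
ISO: 32000 → 25600 → 20000 — 2/3 stop dropped (darker).
Net change so far: 3 1/3 stops brighter. Offset with the aperture: f/2.5 → f/2.8 → f/3.2 → f/3.5 → f/4 → f/4.5 → f/5 → f/5.6 → f/6.3 → f/7.1 → f/8.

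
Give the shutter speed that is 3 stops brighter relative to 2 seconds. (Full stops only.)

Shutter speed: 2 → 4 → 8 → 15 — 3 stops longer (brighter).

15 s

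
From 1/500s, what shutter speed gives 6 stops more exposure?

Shutter speed: 1/500 → 1/250 → 1/125 → 1/60 → 1/30 → 1/15 → 1/8 — 6 stops slower (brighter).

1/8s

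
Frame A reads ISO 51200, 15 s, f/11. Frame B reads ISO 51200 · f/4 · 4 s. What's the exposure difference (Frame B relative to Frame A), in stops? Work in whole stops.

Aperture: f/11 → f/8 → f/5.6 → f/4 — 3 stops opened up (brighter).
Shutter speed: 15 → 8 → 4 — 2 stops shorter (darker).
ISO: unchanged.
Net: +3 −2 = +1 stop.

1 stop brighter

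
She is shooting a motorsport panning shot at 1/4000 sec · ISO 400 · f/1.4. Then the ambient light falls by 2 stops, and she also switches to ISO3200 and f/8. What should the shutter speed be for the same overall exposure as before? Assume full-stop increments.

Scene light: 2 stops darker.
ISO: 400 → 800 → 1600 → 3200 — 3 stops higher (brighter).
Aperture: f/1.4 → f/2 → f/2.8 → f/4 → f/5.6 → f/8 — 5 stops narrower (darker).
Net so far: 4 stops darker. Shutter speed: 1/4000 → 1/2000 → 1/1000 → 1/500 → 1/250.

1/250s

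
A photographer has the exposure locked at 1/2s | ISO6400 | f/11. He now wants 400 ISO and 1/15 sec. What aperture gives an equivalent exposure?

ISO: 6400 → 3200 → 1600 → 800 → 400 — 4 stops lower (darker).
Shutter speed: 1/2 → 1/4 → 1/8 → 1/15 — 3 stops shorter (darker).
Net change so far: 7 stops darker. Offset with the aperture: f/11 → f/8 → f/5.6 → f/4 → f/2.8 → f/2 → f/1.4 → f/1.0.

f/1.0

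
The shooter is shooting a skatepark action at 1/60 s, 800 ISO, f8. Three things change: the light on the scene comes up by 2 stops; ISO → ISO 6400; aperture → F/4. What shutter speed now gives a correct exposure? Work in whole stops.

Scene light: 2 stops brighter.
ISO: 800 → 1600 → 3200 → 6400 — 3 stops raised (brighter).
Aperture: f/8 → f/5.6 → f/4 — 2 stops larger aperture (brighter).
Net so far: 7 stops brighter. Shutter speed: 1/60 → 1/125 → 1/250 → 1/500 → 1/1000 → 1/2000 → 1/4000 → 1/8000.

1/8000s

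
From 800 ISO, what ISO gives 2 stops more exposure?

ISO 3200

ISO: 800 → 1600 → 3200 — 2 stops raised (brighter).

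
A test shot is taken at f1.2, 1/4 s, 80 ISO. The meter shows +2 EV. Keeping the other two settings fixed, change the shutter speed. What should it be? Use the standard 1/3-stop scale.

Overexposed by 2 stops → need 2 stops darker.
Shutter speed: 1/4 → 1/5 → 1/6 → 1/8 → 1/10 → 1/13 → 1/15.

1/15s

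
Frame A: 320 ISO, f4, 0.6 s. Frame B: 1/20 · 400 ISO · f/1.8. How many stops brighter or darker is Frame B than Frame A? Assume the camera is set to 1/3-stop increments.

1 stop darker

Aperture: f/4 → f/3.5 → f/3.2 → f/2.8 → f/2.5 → f/2.2 → f/2 → f/1.8 — 2 1/3 stops larger aperture (brighter).
Shutter speed: 0.6 → 0.5 → 0.4 → 0.3 → 1/4 → 1/5 → 1/6 → 1/8 → 1/10 → 1/13 → 1/15 → 1/20 — 3 2/3 stops shorter (darker).
ISO: 320 → 400 — 1/3 stop higher (brighter).
Net: +2 1/3 −3 2/3 +1/3 = −1 stop.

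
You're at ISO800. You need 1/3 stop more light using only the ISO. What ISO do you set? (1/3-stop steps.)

ISO 1000

ISO: 800 → 1000 — 1/3 stop raised (brighter).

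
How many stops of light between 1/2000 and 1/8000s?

2 stops

1/2000 → 1/4000 → 1/8000 — count the steps: 2 stops.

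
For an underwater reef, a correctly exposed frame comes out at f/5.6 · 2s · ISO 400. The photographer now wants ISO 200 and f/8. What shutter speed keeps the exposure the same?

ISO: 400 → 200 — 1 stop lower (darker).
Aperture: f/5.6 → f/8 — 1 stop stopped down (darker).
Net change so far: 2 stops darker. Offset with the shutter speed: 2 → 4 → 8.

8 s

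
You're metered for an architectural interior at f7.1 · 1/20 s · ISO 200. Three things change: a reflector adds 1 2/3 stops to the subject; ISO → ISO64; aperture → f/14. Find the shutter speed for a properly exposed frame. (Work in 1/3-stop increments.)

1/5s

Scene light: 1 2/3 stops brighter.
ISO: 200 → 160 → 125 → 100 → 80 → 64 — 1 2/3 stops lower (darker).
Aperture: f/7.1 → f/8 → f/9 → f/10 → f/11 → f/13 → f/14 — 2 stops stopped down (darker).
Net so far: 2 stops darker. Shutter speed: 1/20 → 1/15 → 1/13 → 1/10 → 1/8 → 1/6 → 1/5.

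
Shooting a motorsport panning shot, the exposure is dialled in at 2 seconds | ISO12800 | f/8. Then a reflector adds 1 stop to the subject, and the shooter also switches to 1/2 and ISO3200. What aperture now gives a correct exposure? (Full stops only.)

f/2.8

Scene light: 1 stop brighter.
Shutter speed: 2 → 1 → 1/2 — 2 stops shorter (darker).
ISO: 12800 → 6400 → 3200 — 2 stops lower (darker).
Net so far: 3 stops darker. Aperture: f/8 → f/5.6 → f/4 → f/2.8.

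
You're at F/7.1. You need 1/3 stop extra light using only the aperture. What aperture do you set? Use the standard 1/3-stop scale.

f/6.3

Aperture: f/7.1 → f/6.3 — 1/3 stop opened up (brighter).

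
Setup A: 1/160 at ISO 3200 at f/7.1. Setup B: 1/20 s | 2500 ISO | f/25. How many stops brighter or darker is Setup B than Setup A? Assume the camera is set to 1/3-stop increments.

Aperture: f/7.1 → f/8 → f/9 → f/10 → f/11 → f/13 → f/14 → f/16 → f/18 → f/20 → f/22 → f/25 — 3 2/3 stops smaller aperture (darker).
Shutter speed: 1/160 → 1/125 → 1/100 → 1/80 → 1/60 → 1/50 → 1/40 → 1/30 → 1/25 → 1/20 — 3 stops longer (brighter).
ISO: 3200 → 2500 — 1/3 stop dropped (darker).
Net: −3 2/3 +3 −1/3 = −1 stop.

1 stop darker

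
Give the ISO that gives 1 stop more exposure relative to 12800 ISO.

ISO 25600

ISO: 12800 → 25600 — 1 stop higher (brighter).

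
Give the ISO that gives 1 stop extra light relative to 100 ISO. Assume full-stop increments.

ISO 200

ISO: 100 → 200 — 1 stop higher (brighter).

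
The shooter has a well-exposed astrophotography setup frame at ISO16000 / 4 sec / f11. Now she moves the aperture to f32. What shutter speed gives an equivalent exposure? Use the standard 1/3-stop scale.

Aperture: f/11 → f/13 → f/14 → f/16 → f/18 → f/20 → f/22 → f/25 → f/29 → f/32 — 3 stops smaller aperture (darker).
Need 3 stops brighter from the shutter speed: 4 → 5 → 6 → 8 → 10 → 13 → 15 → 20 → 25 → 30.

30 s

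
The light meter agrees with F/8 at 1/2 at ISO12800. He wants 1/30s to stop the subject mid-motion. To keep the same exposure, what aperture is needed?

f/2

Shutter speed: 1/2 → 1/4 → 1/8 → 1/15 → 1/30 — 4 stops faster (darker).
Need 4 stops brighter from the aperture: f/8 → f/5.6 → f/4 → f/2.8 → f/2.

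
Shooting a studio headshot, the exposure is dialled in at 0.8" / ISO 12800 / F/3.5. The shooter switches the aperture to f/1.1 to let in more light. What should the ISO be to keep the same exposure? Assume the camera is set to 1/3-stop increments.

ISO 1250

Aperture: f/3.5 → f/3.2 → f/2.8 → f/2.5 → f/2.2 → f/2 → f/1.8 → f/1.6 → f/1.4 → f/1.2 → f/1.1 — 3 1/3 stops wider (brighter).
Need 3 1/3 stops darker from the ISO: 12800 → 10000 → 8000 → 6400 → 5000 → 4000 → 3200 → 2500 → 2000 → 1600 → 1250.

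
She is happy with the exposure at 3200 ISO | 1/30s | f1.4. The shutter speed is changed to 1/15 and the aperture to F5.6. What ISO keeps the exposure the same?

Shutter speed: 1/30 → 1/15 — 1 stop slower (brighter).
Aperture: f/1.4 → f/2 → f/2.8 → f/4 → f/5.6 — 4 stops narrower (darker).
Net change so far: 3 stops darker. Offset with the ISO: 3200 → 6400 → 12800 → 25600.

ISO 25600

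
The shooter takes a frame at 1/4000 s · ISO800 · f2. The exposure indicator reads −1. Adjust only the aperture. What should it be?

f/1.4

Underexposed by 1 stop → need 1 stop brighter.
Aperture: f/2 → f/1.4.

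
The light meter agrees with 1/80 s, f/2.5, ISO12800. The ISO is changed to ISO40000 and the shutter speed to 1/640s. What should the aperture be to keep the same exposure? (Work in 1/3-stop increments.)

ISO: 12800 → 16000 → 20000 → 25600 → 32000 → 40000 — 1 2/3 stops raised (brighter).
Shutter speed: 1/80 → 1/100 → 1/125 → 1/160 → 1/200 → 1/250 → 1/320 → 1/400 → 1/500 → 1/640 — 3 stops faster (darker).
Net change so far: 1 1/3 stops darker. Offset with the aperture: f/2.5 → f/2.2 → f/2 → f/1.8 → f/1.6.

f/1.6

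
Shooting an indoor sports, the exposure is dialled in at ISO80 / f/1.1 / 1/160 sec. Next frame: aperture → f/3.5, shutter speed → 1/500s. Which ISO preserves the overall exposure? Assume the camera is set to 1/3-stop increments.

ISO 2500

Aperture: f/1.1 → f/1.2 → f/1.4 → f/1.6 → f/1.8 → f/2 → f/2.2 → f/2.5 → f/2.8 → f/3.2 → f/3.5 — 3 1/3 stops narrower (darker).
Shutter speed: 1/160 → 1/200 → 1/250 → 1/320 → 1/400 → 1/500 — 1 2/3 stops faster (darker).
Net change so far: 5 stops darker. Offset with the ISO: 80 → 100 → 125 → 160 → 200 → 250 → 320 → 400 → 500 → 640 → 800 → 1000 → 1250 → 1600 → 2000 → 2500.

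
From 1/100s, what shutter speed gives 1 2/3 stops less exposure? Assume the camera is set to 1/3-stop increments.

1/320s

Shutter speed: 1/100 → 1/125 → 1/160 → 1/200 → 1/250 → 1/320 — 1 2/3 stops shorter (darker).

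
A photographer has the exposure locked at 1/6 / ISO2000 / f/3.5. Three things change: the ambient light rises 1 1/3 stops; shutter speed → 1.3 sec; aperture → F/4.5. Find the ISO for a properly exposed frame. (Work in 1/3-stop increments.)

Scene light: 1 1/3 stops brighter.
Shutter speed: 1/6 → 1/5 → 1/4 → 0.3 → 0.4 → 0.5 → 0.6 → 0.8 → 1 → 1.3 — 3 stops slower (brighter).
Aperture: f/3.5 → f/4 → f/4.5 — 2/3 stop smaller aperture (darker).
Net so far: 3 2/3 stops brighter. ISO: 2000 → 1600 → 1250 → 1000 → 800 → 640 → 500 → 400 → 320 → 250 → 200 → 160.

ISO 160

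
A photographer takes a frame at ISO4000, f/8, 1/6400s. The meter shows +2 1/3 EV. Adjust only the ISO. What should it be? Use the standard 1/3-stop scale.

Overexposed by 2 1/3 stops → need 2 1/3 stops darker.
ISO: 4000 → 3200 → 2500 → 2000 → 1600 → 1250 → 1000 → 800.

ISO 800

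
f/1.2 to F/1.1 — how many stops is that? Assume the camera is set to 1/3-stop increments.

f/1.2 → f/1.1 — count the steps: 1 third-stops = 1/3 stop.

1/3 stop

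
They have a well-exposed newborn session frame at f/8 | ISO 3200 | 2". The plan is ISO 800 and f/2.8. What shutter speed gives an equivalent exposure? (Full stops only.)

ISO: 3200 → 1600 → 800 — 2 stops lower (darker).
Aperture: f/8 → f/5.6 → f/4 → f/2.8 — 3 stops wider (brighter).
Net change so far: 1 stop brighter. Offset with the shutter speed: 2 → 1.

1 s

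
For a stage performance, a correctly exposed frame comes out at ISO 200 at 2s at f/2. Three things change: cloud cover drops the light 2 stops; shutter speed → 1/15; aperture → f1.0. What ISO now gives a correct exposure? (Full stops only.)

Scene light: 2 stops darker.
Shutter speed: 2 → 1 → 1/2 → 1/4 → 1/8 → 1/15 — 5 stops faster (darker).
Aperture: f/2 → f/1.4 → f/1.0 — 2 stops wider (brighter).
Net so far: 5 stops darker. ISO: 200 → 400 → 800 → 1600 → 3200 → 6400.

ISO 6400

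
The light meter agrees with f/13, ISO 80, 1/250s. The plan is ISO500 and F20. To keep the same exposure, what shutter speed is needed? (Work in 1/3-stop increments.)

ISO: 80 → 100 → 125 → 160 → 200 → 250 → 320 → 400 → 500 — 2 2/3 stops higher (brighter).
Aperture: f/13 → f/14 → f/16 → f/18 → f/20 — 1 1/3 stops stopped down (darker).
Net change so far: 1 1/3 stops brighter. Offset with the shutter speed: 1/250 → 1/320 → 1/400 → 1/500 → 1/640.

1/640s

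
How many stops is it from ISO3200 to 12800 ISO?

3200 → 6400 → 12800 — count the steps: 2 stops.

2 stops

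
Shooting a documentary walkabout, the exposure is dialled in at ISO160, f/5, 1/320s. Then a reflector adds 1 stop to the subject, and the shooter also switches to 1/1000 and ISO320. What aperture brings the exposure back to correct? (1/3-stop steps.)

Scene light: 1 stop brighter.
Shutter speed: 1/320 → 1/400 → 1/500 → 1/640 → 1/800 → 1/1000 — 1 2/3 stops shorter (darker).
ISO: 160 → 200 → 250 → 320 — 1 stop raised (brighter).
Net so far: 1/3 stop brighter. Aperture: f/5 → f/5.6.

f/5.6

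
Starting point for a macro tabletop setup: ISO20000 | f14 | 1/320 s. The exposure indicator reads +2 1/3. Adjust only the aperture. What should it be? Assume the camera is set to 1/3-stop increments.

f/32

Overexposed by 2 1/3 stops → need 2 1/3 stops darker.
Aperture: f/14 → f/16 → f/18 → f/20 → f/22 → f/25 → f/29 → f/32.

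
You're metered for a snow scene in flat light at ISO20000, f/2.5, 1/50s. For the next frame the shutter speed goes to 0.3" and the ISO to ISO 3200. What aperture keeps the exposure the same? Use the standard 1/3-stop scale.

f/4

Shutter speed: 1/50 → 1/40 → 1/30 → 1/25 → 1/20 → 1/15 → 1/13 → 1/10 → 1/8 → 1/6 → 1/5 → 1/4 → 0.3 — 4 stops slower (brighter).
ISO: 20000 → 16000 → 12800 → 10000 → 8000 → 6400 → 5000 → 4000 → 3200 — 2 2/3 stops lower (darker).
Net change so far: 1 1/3 stops brighter. Offset with the aperture: f/2.5 → f/2.8 → f/3.2 → f/3.5 → f/4.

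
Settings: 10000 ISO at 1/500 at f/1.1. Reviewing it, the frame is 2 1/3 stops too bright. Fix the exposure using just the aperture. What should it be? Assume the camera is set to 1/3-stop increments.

Overexposed by 2 1/3 stops → need 2 1/3 stops darker.
Aperture: f/1.1 → f/1.2 → f/1.4 → f/1.6 → f/1.8 → f/2 → f/2.2 → f/2.5.

f/2.5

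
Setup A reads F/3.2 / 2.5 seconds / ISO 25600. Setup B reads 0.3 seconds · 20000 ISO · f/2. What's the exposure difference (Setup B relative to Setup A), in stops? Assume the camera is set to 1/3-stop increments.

2 stops darker

Aperture: f/3.2 → f/2.8 → f/2.5 → f/2.2 → f/2 — 1 1/3 stops larger aperture (brighter).
Shutter speed: 2.5 → 2 → 1.6 → 1.3 → 1 → 0.8 → 0.6 → 0.5 → 0.4 → 0.3 — 3 stops faster (darker).
ISO: 25600 → 20000 — 1/3 stop dropped (darker).
Net: +1 1/3 −3 −1/3 = −2 stops.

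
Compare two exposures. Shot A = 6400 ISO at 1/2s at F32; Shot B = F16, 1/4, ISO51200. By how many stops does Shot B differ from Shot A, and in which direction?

4 stops brighter

Aperture: f/32 → f/22 → f/16 — 2 stops larger aperture (brighter).
Shutter speed: 1/2 → 1/4 — 1 stop shorter (darker).
ISO: 6400 → 12800 → 25600 → 51200 — 3 stops higher (brighter).
Net: +2 −1 +3 = +4 stops.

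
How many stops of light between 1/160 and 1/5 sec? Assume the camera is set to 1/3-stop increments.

5 stops

1/160 → 1/125 → 1/100 → 1/80 → 1/60 → 1/50 → 1/40 → 1/30 → 1/25 → 1/20 → 1/15 → 1/13 → 1/10 → 1/8 → 1/6 → 1/5 — count the steps: 15 third-stops = 5 stops.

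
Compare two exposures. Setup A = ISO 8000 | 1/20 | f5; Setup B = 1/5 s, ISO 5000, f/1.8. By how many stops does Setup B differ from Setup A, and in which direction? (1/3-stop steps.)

Aperture: f/5 → f/4.5 → f/4 → f/3.5 → f/3.2 → f/2.8 → f/2.5 → f/2.2 → f/2 → f/1.8 — 3 stops opened up (brighter).
Shutter speed: 1/20 → 1/15 → 1/13 → 1/10 → 1/8 → 1/6 → 1/5 — 2 stops longer (brighter).
ISO: 8000 → 6400 → 5000 — 2/3 stop dropped (darker).
Net: +3 +2 −2/3 = +4 1/3 stops.

4 1/3 stops brighter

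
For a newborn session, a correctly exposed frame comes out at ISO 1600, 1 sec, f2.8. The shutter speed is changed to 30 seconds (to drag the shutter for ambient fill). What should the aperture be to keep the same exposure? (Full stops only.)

Shutter speed: 1 → 2 → 4 → 8 → 15 → 30 — 5 stops slower (brighter).
Need 5 stops darker from the aperture: f/2.8 → f/4 → f/5.6 → f/8 → f/11 → f/16.

f/16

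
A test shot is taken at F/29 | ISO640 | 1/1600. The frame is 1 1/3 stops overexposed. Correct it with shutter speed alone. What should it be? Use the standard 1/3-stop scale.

1/4000s

Overexposed by 1 1/3 stops → need 1 1/3 stops darker.
Shutter speed: 1/1600 → 1/2000 → 1/2500 → 1/3200 → 1/4000.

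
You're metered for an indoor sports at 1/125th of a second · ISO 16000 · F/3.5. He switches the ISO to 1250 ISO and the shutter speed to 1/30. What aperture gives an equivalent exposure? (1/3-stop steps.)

f/2

ISO: 16000 → 12800 → 10000 → 8000 → 6400 → 5000 → 4000 → 3200 → 2500 → 2000 → 1600 → 1250 — 3 2/3 stops lower (darker).
Shutter speed: 1/125 → 1/100 → 1/80 → 1/60 → 1/50 → 1/40 → 1/30 — 2 stops slower (brighter).
Net change so far: 1 2/3 stops darker. Offset with the aperture: f/3.5 → f/3.2 → f/2.8 → f/2.5 → f/2.2 → f/2.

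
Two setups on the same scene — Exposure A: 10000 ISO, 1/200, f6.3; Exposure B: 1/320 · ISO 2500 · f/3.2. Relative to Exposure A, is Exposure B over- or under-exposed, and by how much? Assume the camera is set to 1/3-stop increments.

2/3 stop darker

Aperture: f/6.3 → f/5.6 → f/5 → f/4.5 → f/4 → f/3.5 → f/3.2 — 2 stops larger aperture (brighter).
Shutter speed: 1/200 → 1/250 → 1/320 — 2/3 stop shorter (darker).
ISO: 10000 → 8000 → 6400 → 5000 → 4000 → 3200 → 2500 — 2 stops lower (darker).
Net: +2 −2/3 −2 = −2/3 stops.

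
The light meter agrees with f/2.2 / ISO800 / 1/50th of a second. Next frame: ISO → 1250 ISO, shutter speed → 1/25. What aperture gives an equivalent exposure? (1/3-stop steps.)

ISO: 800 → 1000 → 1250 — 2/3 stop higher (brighter).
Shutter speed: 1/50 → 1/40 → 1/30 → 1/25 — 1 stop slower (brighter).
Net change so far: 1 2/3 stops brighter. Offset with the aperture: f/2.2 → f/2.5 → f/2.8 → f/3.2 → f/3.5 → f/4.

f/4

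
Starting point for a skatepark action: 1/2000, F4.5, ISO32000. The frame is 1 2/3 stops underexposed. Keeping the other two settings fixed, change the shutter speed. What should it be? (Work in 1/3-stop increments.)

Underexposed by 1 2/3 stops → need 1 2/3 stops brighter.
Shutter speed: 1/2000 → 1/1600 → 1/1250 → 1/1000 → 1/800 → 1/640.

1/640s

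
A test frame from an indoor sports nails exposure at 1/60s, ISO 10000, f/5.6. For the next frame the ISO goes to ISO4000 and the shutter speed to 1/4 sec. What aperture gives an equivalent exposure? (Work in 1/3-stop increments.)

f/14

ISO: 10000 → 8000 → 6400 → 5000 → 4000 — 1 1/3 stops dropped (darker).
Shutter speed: 1/60 → 1/50 → 1/40 → 1/30 → 1/25 → 1/20 → 1/15 → 1/13 → 1/10 → 1/8 → 1/6 → 1/5 → 1/4 — 4 stops slower (brighter).
Net change so far: 2 2/3 stops brighter. Offset with the aperture: f/5.6 → f/6.3 → f/7.1 → f/8 → f/9 → f/10 → f/11 → f/13 → f/14.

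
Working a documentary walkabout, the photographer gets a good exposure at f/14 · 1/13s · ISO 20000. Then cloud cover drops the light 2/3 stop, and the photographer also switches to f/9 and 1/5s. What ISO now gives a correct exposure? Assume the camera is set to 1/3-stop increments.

ISO 5000

Scene light: 2/3 stop darker.
Aperture: f/14 → f/13 → f/11 → f/10 → f/9 — 1 1/3 stops larger aperture (brighter).
Shutter speed: 1/13 → 1/10 → 1/8 → 1/6 → 1/5 — 1 1/3 stops longer (brighter).
Net so far: 2 stops brighter. ISO: 20000 → 16000 → 12800 → 10000 → 8000 → 6400 → 5000.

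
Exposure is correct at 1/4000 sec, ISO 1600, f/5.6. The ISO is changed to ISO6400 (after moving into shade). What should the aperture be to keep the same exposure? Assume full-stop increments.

f/11

ISO: 1600 → 3200 → 6400 — 2 stops raised (brighter).
Need 2 stops darker from the aperture: f/5.6 → f/8 → f/11.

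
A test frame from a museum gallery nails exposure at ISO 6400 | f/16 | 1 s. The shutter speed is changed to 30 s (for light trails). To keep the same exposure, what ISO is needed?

ISO 200

Shutter speed: 1 → 2 → 4 → 8 → 15 → 30 — 5 stops longer (brighter).
Need 5 stops darker from the ISO: 6400 → 3200 → 1600 → 800 → 400 → 200.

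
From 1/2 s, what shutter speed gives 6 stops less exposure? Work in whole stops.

1/125s

Shutter speed: 1/2 → 1/4 → 1/8 → 1/15 → 1/30 → 1/60 → 1/125 — 6 stops faster (darker).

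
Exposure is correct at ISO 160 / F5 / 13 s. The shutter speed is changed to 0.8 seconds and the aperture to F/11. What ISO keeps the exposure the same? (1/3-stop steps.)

ISO 12800

Shutter speed: 13 → 10 → 8 → 6 → 5 → 4 → 3.2 → 2.5 → 2 → 1.6 → 1.3 → 1 → 0.8 — 4 stops shorter (darker).
Aperture: f/5 → f/5.6 → f/6.3 → f/7.1 → f/8 → f/9 → f/10 → f/11 — 2 1/3 stops narrower (darker).
Net change so far: 6 1/3 stops darker. Offset with the ISO: 160 → 200 → 250 → 320 → 400 → 500 → 640 → 800 → 1000 → 1250 → 1600 → 2000 → 2500 → 3200 → 4000 → 5000 → 6400 → 8000 → 10000 → 12800.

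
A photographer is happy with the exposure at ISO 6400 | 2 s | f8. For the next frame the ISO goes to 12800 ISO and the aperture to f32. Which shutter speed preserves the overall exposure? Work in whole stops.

ISO: 6400 → 12800 — 1 stop raised (brighter).
Aperture: f/8 → f/11 → f/16 → f/22 → f/32 — 4 stops smaller aperture (darker).
Net change so far: 3 stops darker. Offset with the shutter speed: 2 → 4 → 8 → 15.

15 s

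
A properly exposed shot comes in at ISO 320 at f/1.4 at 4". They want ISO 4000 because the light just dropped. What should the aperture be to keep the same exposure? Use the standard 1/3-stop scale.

f/5

ISO: 320 → 400 → 500 → 640 → 800 → 1000 → 1250 → 1600 → 2000 → 2500 → 3200 → 4000 — 3 2/3 stops raised (brighter).
Need 3 2/3 stops darker from the aperture: f/1.4 → f/1.6 → f/1.8 → f/2 → f/2.2 → f/2.5 → f/2.8 → f/3.2 → f/3.5 → f/4 → f/4.5 → f/5.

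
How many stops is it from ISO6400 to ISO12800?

1 stop

6400 → 12800 — count the steps: 1 stop.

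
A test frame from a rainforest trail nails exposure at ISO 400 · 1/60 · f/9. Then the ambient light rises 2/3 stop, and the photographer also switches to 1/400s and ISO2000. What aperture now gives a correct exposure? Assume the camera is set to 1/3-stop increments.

Scene light: 2/3 stop brighter.
Shutter speed: 1/60 → 1/80 → 1/100 → 1/125 → 1/160 → 1/200 → 1/250 → 1/320 → 1/400 — 2 2/3 stops faster (darker).
ISO: 400 → 500 → 640 → 800 → 1000 → 1250 → 1600 → 2000 — 2 1/3 stops raised (brighter).
Net so far: 1/3 stop brighter. Aperture: f/9 → f/10.

f/10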